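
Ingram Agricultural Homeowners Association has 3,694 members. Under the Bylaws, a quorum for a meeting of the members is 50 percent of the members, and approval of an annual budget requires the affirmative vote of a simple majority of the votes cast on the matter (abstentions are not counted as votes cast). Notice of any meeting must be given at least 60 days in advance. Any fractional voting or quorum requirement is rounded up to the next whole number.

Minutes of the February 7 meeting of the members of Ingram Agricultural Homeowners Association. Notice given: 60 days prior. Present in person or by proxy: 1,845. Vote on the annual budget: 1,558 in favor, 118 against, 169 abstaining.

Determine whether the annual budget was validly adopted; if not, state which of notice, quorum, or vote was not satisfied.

Notice: 60 days given; 60 required. Satisfied.
Quorum: 50% of 3,694 = 1,847; 1,845 present. Not satisfied.
Vote: requires a majority of the votes cast (1,845 − 169 abstaining = 1,676); a majority of 1676 is 839, so 839 needed; 1,558 in favor. Satisfied.

Invalid — quorum requirement not satisfied.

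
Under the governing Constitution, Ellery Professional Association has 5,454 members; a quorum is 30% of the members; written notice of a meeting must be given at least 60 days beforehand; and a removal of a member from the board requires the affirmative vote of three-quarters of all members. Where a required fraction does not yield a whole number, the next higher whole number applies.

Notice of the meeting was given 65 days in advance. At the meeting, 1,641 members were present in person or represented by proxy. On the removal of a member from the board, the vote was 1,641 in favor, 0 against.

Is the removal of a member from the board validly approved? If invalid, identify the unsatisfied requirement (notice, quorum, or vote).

Notice: 65 days given; 60 required. Satisfied.
Quorum: 30% of 5,454 = 1,636.20, rounded up to 1,637; 1,641 present. Satisfied.
Vote: requires three-fourths of all members (5,454); 3/4 of 5454 = 4090.50, rounded up to 4091, so 4,091 needed; 1,641 in favor. Not satisfied.

Invalid — vote requirement not satisfied.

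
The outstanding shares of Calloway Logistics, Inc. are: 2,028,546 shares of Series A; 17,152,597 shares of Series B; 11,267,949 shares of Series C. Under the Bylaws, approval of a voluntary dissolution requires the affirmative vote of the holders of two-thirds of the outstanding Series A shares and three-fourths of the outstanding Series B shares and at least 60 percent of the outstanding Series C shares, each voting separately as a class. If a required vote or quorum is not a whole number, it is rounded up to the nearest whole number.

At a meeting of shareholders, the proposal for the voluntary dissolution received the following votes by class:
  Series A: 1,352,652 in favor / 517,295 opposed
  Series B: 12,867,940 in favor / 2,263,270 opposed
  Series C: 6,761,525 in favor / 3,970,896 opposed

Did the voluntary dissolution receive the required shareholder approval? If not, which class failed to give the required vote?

Series A: 2/3 of 2028546 = 1352364; 1,352,364 required, 1,352,652 in favor — approved.
Series B: 3/4 of 17152597 = 12864447.75, rounded up to 12864448; 12,864,448 required, 12,867,940 in favor — approved.
Series C: 3/5 of 11267949 = 6760769.40, rounded up to 6760770; 6,760,770 required, 6,761,525 in favor — approved.

Approved — every class gave the required vote.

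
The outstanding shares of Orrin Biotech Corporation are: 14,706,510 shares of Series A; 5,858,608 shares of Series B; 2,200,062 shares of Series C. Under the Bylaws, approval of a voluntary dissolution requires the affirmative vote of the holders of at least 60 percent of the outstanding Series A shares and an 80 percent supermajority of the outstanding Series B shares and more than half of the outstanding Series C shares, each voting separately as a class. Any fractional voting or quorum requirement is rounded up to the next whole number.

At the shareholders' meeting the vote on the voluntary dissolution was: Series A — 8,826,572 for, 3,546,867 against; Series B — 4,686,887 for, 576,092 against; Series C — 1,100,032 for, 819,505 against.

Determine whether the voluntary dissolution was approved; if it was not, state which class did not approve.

Series A: 3/5 of 14706510 = 8823906; 8,823,906 required, 8,826,572 in favor — approved.
Series B: 4/5 of 5858608 = 4686886.40, rounded up to 4686887; 4,686,887 required, 4,686,887 in favor — approved.
Series C: a majority of 2200062 is 1100032; 1,100,032 required, 1,100,032 in favor — approved.

Approved — every class gave the required vote.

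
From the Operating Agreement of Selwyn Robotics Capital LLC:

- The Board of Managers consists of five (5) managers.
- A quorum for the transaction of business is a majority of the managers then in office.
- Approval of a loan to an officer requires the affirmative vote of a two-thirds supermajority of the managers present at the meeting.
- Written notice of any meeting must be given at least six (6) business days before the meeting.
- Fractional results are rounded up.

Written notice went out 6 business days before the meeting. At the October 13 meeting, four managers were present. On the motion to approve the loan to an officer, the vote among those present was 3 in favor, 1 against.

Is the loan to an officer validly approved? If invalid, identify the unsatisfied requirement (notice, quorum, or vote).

Valid — all requirements satisfied.

Notice: 6 business days given; 6 required (6 ≥ 6). Satisfied.
Quorum: 4 present; quorum is 3. Satisfied.
Vote: the loan to an officer requires two-thirds of the managers present (4). 2/3 of 4 = 2.67, rounded up to 3, so 3 affirmative votes are needed; 3 voted in favor. Satisfied.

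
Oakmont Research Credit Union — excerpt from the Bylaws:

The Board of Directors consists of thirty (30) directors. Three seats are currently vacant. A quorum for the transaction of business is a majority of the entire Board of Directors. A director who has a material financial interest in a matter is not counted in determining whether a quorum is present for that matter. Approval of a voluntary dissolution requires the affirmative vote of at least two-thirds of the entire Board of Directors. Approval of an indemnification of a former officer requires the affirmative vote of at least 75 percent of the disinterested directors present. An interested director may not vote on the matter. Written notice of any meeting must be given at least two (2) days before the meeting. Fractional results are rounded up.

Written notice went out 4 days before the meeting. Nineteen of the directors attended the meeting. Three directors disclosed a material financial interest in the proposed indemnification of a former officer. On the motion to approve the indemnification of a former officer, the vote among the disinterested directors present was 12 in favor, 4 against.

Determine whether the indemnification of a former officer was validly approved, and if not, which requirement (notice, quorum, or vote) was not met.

Valid — all requirements satisfied.

Notice: 4 days given; 2 required (4 ≥ 2). Satisfied.
Quorum: 19 present, but the 3 interested directors do not count, leaving 16. Quorum is 16. Satisfied.
Vote: the indemnification of a former officer requires three-fourths of the disinterested directors present (19 − 3 = 16). 3/4 of 16 = 12, so 12 affirmative votes are needed; 12 voted in favor. Satisfied.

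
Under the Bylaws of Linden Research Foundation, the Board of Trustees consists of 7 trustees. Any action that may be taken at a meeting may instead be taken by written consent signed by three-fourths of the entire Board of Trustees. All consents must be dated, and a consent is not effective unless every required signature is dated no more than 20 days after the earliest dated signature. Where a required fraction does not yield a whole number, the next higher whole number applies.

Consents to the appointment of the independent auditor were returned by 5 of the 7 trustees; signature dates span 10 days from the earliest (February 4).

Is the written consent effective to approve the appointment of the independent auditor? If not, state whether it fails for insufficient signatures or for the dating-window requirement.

Not effective — insufficient signatures.

Signatures required: three-fourths of 7 — 3/4 of 7 = 5.25, rounded up to 6, so 6 needed; 5 signed. Insufficient.
Dating window: the latest signature is 10 days after the earliest; the limit is 20 days. Within the window.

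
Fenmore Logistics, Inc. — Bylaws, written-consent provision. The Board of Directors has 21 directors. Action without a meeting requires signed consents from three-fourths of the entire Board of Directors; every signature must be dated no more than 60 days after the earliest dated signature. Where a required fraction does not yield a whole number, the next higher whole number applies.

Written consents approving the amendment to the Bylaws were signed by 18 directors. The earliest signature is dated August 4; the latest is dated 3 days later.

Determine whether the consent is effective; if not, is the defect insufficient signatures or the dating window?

Signatures required: three-fourths of 21 — 3/4 of 21 = 15.75, rounded up to 16, so 16 needed; 18 signed. Sufficient.
Dating window: the latest signature is 3 days after the earliest; the limit is 60 days. Within the window.

Effective — both the signature and dating-window requirements are satisfied.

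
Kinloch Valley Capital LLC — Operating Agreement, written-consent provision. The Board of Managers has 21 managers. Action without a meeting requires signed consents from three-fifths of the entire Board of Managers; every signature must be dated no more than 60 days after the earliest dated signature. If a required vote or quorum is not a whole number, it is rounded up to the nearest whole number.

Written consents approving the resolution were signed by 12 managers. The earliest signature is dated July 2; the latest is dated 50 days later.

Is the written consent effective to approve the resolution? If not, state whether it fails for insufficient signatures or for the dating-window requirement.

Signatures required: three-fifths of 21 — 3/5 of 21 = 12.60, rounded up to 13, so 13 needed; 12 signed. Insufficient.
Dating window: the latest signature is 50 days after the earliest; the limit is 60 days. Within the window.

Not effective — insufficient signatures.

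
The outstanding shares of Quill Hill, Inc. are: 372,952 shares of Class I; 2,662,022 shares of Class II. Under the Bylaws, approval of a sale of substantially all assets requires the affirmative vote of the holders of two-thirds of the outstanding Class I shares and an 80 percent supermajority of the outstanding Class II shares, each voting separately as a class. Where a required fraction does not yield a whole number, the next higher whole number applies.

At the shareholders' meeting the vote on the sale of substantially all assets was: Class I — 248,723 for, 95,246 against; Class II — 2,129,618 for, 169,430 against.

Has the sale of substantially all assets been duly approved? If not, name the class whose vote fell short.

Approved — every class gave the required vote.

Class I: 2/3 of 372952 = 248634.67, rounded up to 248635; 248,635 required, 248,723 in favor — approved.
Class II: 4/5 of 2662022 = 2129617.60, rounded up to 2129618; 2,129,618 required, 2,129,618 in favor — approved.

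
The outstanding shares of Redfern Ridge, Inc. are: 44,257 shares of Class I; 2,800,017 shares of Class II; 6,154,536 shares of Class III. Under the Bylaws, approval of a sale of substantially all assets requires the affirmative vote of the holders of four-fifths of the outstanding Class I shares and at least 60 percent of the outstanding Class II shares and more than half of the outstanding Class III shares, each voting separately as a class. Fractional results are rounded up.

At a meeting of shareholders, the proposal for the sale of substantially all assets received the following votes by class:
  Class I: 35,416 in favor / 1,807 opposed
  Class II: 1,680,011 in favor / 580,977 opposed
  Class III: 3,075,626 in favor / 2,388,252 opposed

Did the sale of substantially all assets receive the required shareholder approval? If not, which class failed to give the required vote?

Class I: 4/5 of 44257 = 35405.60, rounded up to 35406; 35,406 required, 35,416 in favor — approved.
Class II: 3/5 of 2800017 = 1680010.20, rounded up to 1680011; 1,680,011 required, 1,680,011 in favor — approved.
Class III: a majority of 6154536 is 3077269; 3,077,269 required, 3,075,626 in favor — not approved.

Not approved — the Class III shares did not give the required vote.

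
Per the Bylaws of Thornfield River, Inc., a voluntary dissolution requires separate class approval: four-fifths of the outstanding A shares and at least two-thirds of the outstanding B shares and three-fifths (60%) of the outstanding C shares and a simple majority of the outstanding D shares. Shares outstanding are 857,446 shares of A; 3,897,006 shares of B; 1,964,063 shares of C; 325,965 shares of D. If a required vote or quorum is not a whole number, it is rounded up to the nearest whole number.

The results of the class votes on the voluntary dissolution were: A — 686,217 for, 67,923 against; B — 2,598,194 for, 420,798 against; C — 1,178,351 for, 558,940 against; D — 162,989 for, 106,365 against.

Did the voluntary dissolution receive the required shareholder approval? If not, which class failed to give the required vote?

Not approved — the C shares did not give the required vote.

A: 4/5 of 857446 = 685956.80, rounded up to 685957; 685,957 required, 686,217 in favor — approved.
B: 2/3 of 3897006 = 2598004; 2,598,004 required, 2,598,194 in favor — approved.
C: 3/5 of 1964063 = 1178437.80, rounded up to 1178438; 1,178,438 required, 1,178,351 in favor — not approved.
D: a majority of 325965 is 162983; 162,983 required, 162,989 in favor — approved.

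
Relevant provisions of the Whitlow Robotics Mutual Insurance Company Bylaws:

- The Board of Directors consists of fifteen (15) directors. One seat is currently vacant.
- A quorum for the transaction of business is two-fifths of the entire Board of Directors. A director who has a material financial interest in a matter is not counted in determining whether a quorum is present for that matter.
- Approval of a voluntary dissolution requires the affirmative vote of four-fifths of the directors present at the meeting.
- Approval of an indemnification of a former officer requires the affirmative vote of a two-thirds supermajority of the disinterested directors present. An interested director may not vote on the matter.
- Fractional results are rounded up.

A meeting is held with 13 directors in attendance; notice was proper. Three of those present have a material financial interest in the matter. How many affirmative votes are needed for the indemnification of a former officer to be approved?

7

The indemnification of a former officer requires two-thirds of the disinterested directors present (13 − 3 = 10).
2/3 of 10 = 6.67, rounded up to 7.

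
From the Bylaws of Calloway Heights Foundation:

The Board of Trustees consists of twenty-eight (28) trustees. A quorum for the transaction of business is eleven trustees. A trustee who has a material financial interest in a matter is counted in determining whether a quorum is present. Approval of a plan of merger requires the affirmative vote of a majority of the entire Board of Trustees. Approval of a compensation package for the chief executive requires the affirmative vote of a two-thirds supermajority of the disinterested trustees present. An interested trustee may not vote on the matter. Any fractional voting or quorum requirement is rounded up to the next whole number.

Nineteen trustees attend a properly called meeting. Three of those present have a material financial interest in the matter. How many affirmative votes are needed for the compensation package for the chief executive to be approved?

11

The compensation package for the chief executive requires two-thirds of the disinterested trustees present (19 − 3 = 16).
2/3 of 16 = 10.67, rounded up to 11.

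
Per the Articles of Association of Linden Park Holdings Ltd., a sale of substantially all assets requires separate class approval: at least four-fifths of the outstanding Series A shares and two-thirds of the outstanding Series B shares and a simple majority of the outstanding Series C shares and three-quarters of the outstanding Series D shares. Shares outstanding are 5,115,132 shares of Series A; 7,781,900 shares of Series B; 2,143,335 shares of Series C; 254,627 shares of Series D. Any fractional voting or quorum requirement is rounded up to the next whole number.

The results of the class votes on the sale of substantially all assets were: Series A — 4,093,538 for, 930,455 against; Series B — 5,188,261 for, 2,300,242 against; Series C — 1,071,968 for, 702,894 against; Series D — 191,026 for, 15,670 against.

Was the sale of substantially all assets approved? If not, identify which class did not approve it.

Series A: 4/5 of 5115132 = 4092105.60, rounded up to 4092106; 4,092,106 required, 4,093,538 in favor — approved.
Series B: 2/3 of 7781900 = 5187933.33, rounded up to 5187934; 5,187,934 required, 5,188,261 in favor — approved.
Series C: a majority of 2143335 is 1071668; 1,071,668 required, 1,071,968 in favor — approved.
Series D: 3/4 of 254627 = 190970.25, rounded up to 190971; 190,971 required, 191,026 in favor — approved.

Approved — every class gave the required vote.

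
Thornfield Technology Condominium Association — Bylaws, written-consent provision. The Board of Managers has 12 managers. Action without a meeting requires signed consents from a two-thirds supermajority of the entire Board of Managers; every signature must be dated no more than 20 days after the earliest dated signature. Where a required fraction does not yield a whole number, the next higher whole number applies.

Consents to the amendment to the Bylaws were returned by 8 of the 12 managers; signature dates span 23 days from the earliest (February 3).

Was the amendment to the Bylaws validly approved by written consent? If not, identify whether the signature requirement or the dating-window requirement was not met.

Not effective — dating-window requirement not satisfied.

Signatures required: a two-thirds supermajority of 12 — 2/3 of 12 = 8, so 8 needed; 8 signed. Sufficient.
Dating window: the latest signature is 23 days after the earliest; the limit is 20 days. Outside the window.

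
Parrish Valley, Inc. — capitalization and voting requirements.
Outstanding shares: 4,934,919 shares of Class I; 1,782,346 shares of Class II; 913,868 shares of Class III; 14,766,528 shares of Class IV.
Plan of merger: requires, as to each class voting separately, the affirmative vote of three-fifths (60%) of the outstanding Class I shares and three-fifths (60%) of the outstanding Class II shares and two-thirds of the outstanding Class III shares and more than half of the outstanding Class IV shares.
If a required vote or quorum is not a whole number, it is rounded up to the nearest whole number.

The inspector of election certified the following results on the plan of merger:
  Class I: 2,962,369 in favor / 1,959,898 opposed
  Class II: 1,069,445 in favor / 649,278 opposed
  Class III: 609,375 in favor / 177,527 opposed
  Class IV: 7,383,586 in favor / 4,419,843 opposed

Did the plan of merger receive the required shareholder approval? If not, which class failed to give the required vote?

Approved — every class gave the required vote.

Class I: 3/5 of 4934919 = 2960951.40, rounded up to 2960952; 2,960,952 required, 2,962,369 in favor — approved.
Class II: 3/5 of 1782346 = 1069407.60, rounded up to 1069408; 1,069,408 required, 1,069,445 in favor — approved.
Class III: 2/3 of 913868 = 609245.33, rounded up to 609246; 609,246 required, 609,375 in favor — approved.
Class IV: a majority of 14766528 is 7383265; 7,383,265 required, 7,383,586 in favor — approved.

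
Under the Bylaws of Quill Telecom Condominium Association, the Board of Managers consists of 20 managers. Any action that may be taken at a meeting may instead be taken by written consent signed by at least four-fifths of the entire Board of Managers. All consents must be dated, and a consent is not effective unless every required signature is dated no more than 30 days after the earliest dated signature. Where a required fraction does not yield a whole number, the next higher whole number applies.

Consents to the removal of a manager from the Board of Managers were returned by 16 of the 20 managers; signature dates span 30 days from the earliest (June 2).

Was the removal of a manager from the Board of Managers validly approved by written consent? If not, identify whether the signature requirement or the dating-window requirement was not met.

Signatures required: at least four-fifths of 20 — 4/5 of 20 = 16, so 16 needed; 16 signed. Sufficient.
Dating window: the latest signature is 30 days after the earliest; the limit is 30 days. Within the window.

Effective — both the signature and dating-window requirements are satisfied.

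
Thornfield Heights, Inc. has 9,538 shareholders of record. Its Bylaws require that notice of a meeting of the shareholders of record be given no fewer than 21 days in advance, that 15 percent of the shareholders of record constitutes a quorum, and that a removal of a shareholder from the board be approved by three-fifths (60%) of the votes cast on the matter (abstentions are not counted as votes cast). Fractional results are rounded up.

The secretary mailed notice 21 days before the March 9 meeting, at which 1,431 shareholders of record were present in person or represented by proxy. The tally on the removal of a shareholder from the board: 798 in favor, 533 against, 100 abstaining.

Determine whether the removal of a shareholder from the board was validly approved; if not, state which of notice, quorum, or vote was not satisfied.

Notice: 21 days given; 21 required. Satisfied.
Quorum: 15% of 9,538 = 1,430.70, rounded up to 1,431; 1,431 present. Satisfied.
Vote: requires three-fifths of the votes cast (1,431 − 100 abstaining = 1,331); 3/5 of 1331 = 798.60, rounded up to 799, so 799 needed; 798 in favor. Not satisfied.

Invalid — vote requirement not satisfied.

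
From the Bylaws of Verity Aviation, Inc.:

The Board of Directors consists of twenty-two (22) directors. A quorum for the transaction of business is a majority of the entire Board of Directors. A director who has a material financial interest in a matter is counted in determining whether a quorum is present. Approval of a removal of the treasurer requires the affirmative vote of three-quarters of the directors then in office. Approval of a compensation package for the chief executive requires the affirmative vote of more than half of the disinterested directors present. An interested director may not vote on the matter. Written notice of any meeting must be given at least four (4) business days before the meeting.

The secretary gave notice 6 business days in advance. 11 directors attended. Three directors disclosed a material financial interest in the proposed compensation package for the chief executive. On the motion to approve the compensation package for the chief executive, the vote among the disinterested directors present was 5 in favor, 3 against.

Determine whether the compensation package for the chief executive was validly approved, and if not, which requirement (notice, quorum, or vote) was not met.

Notice: 6 business days given; 4 required (6 ≥ 4). Satisfied.
Quorum: 11 present (interested directors count toward quorum); quorum is 12. Not satisfied.
Vote: the compensation package for the chief executive requires a majority of the disinterested directors present (11 − 3 = 8). A majority of 8 is 5, so 5 affirmative votes are needed; 5 voted in favor. Satisfied. (Moot — without a quorum no business can be validly transacted.)

Invalid — quorum requirement not satisfied.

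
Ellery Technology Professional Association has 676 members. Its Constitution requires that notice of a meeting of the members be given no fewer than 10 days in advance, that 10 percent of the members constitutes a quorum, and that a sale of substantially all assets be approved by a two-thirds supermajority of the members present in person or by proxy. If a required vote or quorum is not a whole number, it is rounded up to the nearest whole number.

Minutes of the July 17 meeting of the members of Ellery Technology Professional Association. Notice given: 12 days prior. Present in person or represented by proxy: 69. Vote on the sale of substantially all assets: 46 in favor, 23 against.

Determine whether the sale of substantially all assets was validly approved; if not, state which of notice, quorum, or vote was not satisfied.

Notice: 12 days given; 10 required. Satisfied.
Quorum: 10% of 676 = 67.60, rounded up to 68; 69 present. Satisfied.
Vote: requires two-thirds of those present (69); 2/3 of 69 = 46, so 46 needed; 46 in favor. Satisfied.

Valid — all requirements satisfied.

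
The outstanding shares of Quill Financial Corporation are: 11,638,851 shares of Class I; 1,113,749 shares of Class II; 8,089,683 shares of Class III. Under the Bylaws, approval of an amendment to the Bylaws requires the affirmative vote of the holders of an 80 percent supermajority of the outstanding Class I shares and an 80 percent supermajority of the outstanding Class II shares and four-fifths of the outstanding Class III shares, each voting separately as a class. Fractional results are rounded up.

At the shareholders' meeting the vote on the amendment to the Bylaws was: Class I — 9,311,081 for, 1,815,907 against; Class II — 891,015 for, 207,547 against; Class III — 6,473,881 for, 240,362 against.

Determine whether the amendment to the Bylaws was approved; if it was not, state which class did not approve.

Approved — every class gave the required vote.

Class I: 4/5 of 11638851 = 9311080.80, rounded up to 9311081; 9,311,081 required, 9,311,081 in favor — approved.
Class II: 4/5 of 1113749 = 890999.20, rounded up to 891000; 891,000 required, 891,015 in favor — approved.
Class III: 4/5 of 8089683 = 6471746.40, rounded up to 6471747; 6,471,747 required, 6,473,881 in favor — approved.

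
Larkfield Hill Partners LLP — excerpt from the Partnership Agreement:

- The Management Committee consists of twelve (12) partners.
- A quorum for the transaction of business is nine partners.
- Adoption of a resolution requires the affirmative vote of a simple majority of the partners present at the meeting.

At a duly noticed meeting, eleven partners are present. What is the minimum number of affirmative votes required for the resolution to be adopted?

6

The resolution requires a majority of the partners present (11).
A majority of 11 is 6.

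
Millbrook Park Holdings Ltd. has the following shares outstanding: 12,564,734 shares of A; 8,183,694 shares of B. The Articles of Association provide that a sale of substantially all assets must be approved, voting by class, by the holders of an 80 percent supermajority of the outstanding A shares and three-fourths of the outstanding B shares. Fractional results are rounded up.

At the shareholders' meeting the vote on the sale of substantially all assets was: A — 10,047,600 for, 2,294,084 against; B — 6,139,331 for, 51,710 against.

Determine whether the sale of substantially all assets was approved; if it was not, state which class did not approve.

Not approved — the A shares did not give the required vote.

A: 4/5 of 12564734 = 10051787.20, rounded up to 10051788; 10,051,788 required, 10,047,600 in favor — not approved.
B: 3/4 of 8183694 = 6137770.50, rounded up to 6137771; 6,137,771 required, 6,139,331 in favor — approved.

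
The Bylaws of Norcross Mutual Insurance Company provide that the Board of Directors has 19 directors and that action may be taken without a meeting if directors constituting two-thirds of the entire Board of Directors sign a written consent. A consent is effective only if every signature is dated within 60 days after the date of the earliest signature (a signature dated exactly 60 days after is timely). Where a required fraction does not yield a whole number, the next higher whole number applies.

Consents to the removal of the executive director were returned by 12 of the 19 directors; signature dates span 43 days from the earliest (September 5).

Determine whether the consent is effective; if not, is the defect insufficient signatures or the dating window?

Signatures required: two-thirds of 19 — 2/3 of 19 = 12.67, rounded up to 13, so 13 needed; 12 signed. Insufficient.
Dating window: the latest signature is 43 days after the earliest; the limit is 60 days. Within the window.

Not effective — insufficient signatures.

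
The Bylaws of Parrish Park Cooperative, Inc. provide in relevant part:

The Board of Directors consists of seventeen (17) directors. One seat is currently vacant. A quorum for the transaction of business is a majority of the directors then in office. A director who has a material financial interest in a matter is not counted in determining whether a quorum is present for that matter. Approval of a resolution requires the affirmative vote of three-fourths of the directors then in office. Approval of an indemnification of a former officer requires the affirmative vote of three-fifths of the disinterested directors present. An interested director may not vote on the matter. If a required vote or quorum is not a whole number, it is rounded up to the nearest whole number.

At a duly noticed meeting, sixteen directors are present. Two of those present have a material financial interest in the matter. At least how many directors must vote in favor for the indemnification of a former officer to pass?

The indemnification of a former officer requires three-fifths of the disinterested directors present (16 − 2 = 14).
3/5 of 14 = 8.40, rounded up to 9.

9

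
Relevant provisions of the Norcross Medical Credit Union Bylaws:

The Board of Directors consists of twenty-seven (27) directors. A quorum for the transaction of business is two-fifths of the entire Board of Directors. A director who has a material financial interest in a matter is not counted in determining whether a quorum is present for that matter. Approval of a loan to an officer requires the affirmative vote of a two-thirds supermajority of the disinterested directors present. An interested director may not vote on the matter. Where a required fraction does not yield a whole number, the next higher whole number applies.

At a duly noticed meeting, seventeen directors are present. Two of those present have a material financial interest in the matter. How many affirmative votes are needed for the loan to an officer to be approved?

The loan to an officer requires two-thirds of the disinterested directors present (17 − 2 = 15).
2/3 of 15 = 10.

10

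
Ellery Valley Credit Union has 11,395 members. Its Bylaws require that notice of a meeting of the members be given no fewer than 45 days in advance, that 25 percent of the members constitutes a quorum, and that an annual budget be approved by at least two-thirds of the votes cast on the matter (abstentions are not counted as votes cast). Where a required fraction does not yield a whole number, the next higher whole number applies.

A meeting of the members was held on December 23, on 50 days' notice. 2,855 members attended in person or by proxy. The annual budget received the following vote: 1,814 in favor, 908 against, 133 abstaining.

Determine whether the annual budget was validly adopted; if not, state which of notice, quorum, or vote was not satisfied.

Notice: 50 days given; 45 required. Satisfied.
Quorum: 25% of 11,395 = 2,848.75, rounded up to 2,849; 2,855 present. Satisfied.
Vote: requires two-thirds of the votes cast (2,855 − 133 abstaining = 2,722); 2/3 of 2722 = 1814.67, rounded up to 1815, so 1,815 needed; 1,814 in favor. Not satisfied.

Invalid — vote requirement not satisfied.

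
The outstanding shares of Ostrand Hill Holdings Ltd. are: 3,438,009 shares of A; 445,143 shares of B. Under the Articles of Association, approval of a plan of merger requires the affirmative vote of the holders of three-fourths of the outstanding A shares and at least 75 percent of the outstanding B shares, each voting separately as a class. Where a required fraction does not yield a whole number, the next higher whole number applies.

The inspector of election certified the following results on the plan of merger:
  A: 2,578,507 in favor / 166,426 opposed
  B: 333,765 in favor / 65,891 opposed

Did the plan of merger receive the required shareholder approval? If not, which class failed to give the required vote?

A: 3/4 of 3438009 = 2578506.75, rounded up to 2578507; 2,578,507 required, 2,578,507 in favor — approved.
B: 3/4 of 445143 = 333857.25, rounded up to 333858; 333,858 required, 333,765 in favor — not approved.

Not approved — the B shares did not give the required vote.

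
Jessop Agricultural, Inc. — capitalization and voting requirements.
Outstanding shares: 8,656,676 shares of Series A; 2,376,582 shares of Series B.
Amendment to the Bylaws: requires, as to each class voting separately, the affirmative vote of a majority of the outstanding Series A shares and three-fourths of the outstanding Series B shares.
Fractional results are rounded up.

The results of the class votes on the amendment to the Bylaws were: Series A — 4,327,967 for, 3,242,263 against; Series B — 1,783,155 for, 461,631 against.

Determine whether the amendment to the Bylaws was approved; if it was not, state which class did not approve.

Series A: a majority of 8656676 is 4328339; 4,328,339 required, 4,327,967 in favor — not approved.
Series B: 3/4 of 2376582 = 1782436.50, rounded up to 1782437; 1,782,437 required, 1,783,155 in favor — approved.

Not approved — the Series A shares did not give the required vote.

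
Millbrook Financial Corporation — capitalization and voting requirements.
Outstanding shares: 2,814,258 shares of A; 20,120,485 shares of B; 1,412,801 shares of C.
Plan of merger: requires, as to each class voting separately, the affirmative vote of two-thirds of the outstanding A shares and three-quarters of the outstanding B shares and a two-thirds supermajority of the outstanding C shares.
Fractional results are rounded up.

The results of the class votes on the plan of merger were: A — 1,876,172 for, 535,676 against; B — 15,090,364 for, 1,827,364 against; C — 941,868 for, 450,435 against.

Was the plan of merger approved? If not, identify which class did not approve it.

A: 2/3 of 2814258 = 1876172; 1,876,172 required, 1,876,172 in favor — approved.
B: 3/4 of 20120485 = 15090363.75, rounded up to 15090364; 15,090,364 required, 15,090,364 in favor — approved.
C: 2/3 of 1412801 = 941867.33, rounded up to 941868; 941,868 required, 941,868 in favor — approved.

Approved — every class gave the required vote.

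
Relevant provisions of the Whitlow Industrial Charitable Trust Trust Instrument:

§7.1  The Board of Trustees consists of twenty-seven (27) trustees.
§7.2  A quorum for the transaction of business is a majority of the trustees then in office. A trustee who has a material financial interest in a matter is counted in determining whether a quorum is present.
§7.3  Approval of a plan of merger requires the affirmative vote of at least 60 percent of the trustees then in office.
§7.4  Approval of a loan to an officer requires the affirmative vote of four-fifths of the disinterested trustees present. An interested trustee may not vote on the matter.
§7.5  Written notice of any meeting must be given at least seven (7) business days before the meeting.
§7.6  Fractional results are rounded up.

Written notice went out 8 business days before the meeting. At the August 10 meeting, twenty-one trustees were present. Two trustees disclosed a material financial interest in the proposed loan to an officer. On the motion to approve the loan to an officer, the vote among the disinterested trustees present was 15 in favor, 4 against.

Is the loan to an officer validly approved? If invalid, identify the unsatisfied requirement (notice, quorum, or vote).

Invalid — vote requirement not satisfied.

Notice: 8 business days given; 7 required (8 ≥ 7). Satisfied.
Quorum: 21 present (interested trustees count toward quorum); quorum is 14. Satisfied.
Vote: the loan to an officer requires four-fifths of the disinterested trustees present (21 − 2 = 19). 4/5 of 19 = 15.20, rounded up to 16, so 16 affirmative votes are needed; 15 voted in favor. Not satisfied.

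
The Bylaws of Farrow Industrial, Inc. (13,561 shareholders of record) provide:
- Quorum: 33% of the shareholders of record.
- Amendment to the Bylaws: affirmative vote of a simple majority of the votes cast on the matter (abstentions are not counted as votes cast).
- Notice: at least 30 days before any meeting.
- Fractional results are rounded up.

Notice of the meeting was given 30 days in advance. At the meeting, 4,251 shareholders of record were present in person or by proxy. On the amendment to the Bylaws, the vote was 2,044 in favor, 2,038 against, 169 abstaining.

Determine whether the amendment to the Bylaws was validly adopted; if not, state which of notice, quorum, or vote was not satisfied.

Notice: 30 days given; 30 required. Satisfied.
Quorum: 33% of 13,561 = 4,475.13, rounded up to 4,476; 4,251 present. Not satisfied.
Vote: requires a majority of the votes cast (4,251 − 169 abstaining = 4,082); a majority of 4082 is 2042, so 2,042 needed; 2,044 in favor. Satisfied.

Invalid — quorum requirement not satisfied.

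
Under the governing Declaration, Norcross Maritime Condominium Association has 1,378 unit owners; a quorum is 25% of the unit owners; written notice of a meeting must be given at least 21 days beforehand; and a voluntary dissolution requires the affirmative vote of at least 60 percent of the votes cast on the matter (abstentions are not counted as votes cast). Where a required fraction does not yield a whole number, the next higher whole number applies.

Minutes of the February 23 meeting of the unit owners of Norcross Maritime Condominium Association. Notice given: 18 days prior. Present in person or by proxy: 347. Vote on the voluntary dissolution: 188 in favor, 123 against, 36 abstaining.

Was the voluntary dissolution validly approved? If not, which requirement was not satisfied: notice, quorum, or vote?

Notice: 18 days given; 21 required. Not satisfied.
Quorum: 25% of 1,378 = 344.50, rounded up to 345; 347 present. Satisfied.
Vote: requires three-fifths of the votes cast (347 − 36 abstaining = 311); 3/5 of 311 = 186.60, rounded up to 187, so 187 needed; 188 in favor. Satisfied.

Invalid — notice requirement not satisfied.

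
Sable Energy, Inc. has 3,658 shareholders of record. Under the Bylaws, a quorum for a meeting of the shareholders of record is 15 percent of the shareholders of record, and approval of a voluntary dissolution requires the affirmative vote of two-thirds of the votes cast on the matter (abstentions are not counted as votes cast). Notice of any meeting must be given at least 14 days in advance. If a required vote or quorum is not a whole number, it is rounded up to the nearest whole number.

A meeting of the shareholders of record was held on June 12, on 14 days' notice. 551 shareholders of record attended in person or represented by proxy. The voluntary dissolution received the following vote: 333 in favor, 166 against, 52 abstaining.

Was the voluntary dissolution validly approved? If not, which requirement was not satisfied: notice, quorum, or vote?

Valid — all requirements satisfied.

Notice: 14 days given; 14 required. Satisfied.
Quorum: 15% of 3,658 = 548.70, rounded up to 549; 551 present. Satisfied.
Vote: requires two-thirds of the votes cast (551 − 52 abstaining = 499); 2/3 of 499 = 332.67, rounded up to 333, so 333 needed; 333 in favor. Satisfied.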